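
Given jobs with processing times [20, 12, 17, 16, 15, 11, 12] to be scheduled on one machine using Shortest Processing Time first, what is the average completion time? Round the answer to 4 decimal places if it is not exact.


Sort jobs by processing time (SPT order): [11, 12, 12, 15, 16, 17, 20]
Compute completion times sequentially:
  Job 1: processing = 11, completes at 11
  Job 2: processing = 12, completes at 23
  Job 3: processing = 12, completes at 35
  Job 4: processing = 15, completes at 50
  Job 5: processing = 16, completes at 66
  Job 6: processing = 17, completes at 83
  Job 7: processing = 20, completes at 103
Sum of completion times = 371
Average completion time = 371/7 = 53.0

53.0


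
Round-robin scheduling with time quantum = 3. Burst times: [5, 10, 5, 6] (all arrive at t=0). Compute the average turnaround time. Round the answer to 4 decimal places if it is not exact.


Time quantum = 3
Execution trace:
  J1 runs 3 units, time = 3
  J2 runs 3 units, time = 6
  J3 runs 3 units, time = 9
  J4 runs 3 units, time = 12
  J1 runs 2 units, time = 14
  J2 runs 3 units, time = 17
  J3 runs 2 units, time = 19
  J4 runs 3 units, time = 22
  J2 runs 3 units, time = 25
  J2 runs 1 units, time = 26
Finish times: [14, 26, 19, 22]
Average turnaround = 81/4 = 20.25

20.25


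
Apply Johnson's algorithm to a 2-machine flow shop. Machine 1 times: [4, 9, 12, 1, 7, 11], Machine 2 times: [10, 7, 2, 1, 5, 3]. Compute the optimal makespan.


Apply Johnson's rule:
  Group 1 (a <= b): [(4, 1, 1), (1, 4, 10)]
  Group 2 (a > b): [(2, 9, 7), (5, 7, 5), (6, 11, 3), (3, 12, 2)]
Optimal job order: [4, 1, 2, 5, 6, 3]
Schedule:
  Job 4: M1 done at 1, M2 done at 2
  Job 1: M1 done at 5, M2 done at 15
  Job 2: M1 done at 14, M2 done at 22
  Job 5: M1 done at 21, M2 done at 27
  Job 6: M1 done at 32, M2 done at 35
  Job 3: M1 done at 44, M2 done at 46
Makespan = 46

46


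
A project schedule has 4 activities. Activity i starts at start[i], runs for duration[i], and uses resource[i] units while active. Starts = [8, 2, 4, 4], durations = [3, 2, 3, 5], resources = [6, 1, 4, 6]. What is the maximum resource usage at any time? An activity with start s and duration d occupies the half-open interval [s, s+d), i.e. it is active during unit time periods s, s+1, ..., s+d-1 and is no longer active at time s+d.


Each activity i is active on [start_i, start_i + duration_i).
Compute total resource usage per time slot:
  t=0: active resources = [], total = 0
  t=1: active resources = [], total = 0
  t=2: active resources = [1], total = 1
  t=3: active resources = [1], total = 1
  t=4: active resources = [4, 6], total = 10
  t=5: active resources = [4, 6], total = 10
  t=6: active resources = [4, 6], total = 10
  t=7: active resources = [6], total = 6
  t=8: active resources = [6, 6], total = 12
  t=9: active resources = [6], total = 6
  t=10: active resources = [6], total = 6
Peak resource demand = 12

12


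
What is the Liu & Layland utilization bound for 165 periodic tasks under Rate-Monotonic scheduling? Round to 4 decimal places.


Compute 2^(1/165) = 1.0042097281
Subtract 1: 1.0042097281 - 1 = 0.0042097281
Multiply by n: 165 * 0.0042097281 = 0.6946051365
Round to 4 dp: 0.6946

0.6946


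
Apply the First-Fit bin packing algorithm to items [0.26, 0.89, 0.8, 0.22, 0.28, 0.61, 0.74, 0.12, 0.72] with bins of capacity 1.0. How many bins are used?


Place items sequentially using First-Fit:
  Item 0.26 -> new Bin 1
  Item 0.89 -> new Bin 2
  Item 0.8 -> new Bin 3
  Item 0.22 -> Bin 1 (now 0.48)
  Item 0.28 -> Bin 1 (now 0.76)
  Item 0.61 -> new Bin 4
  Item 0.74 -> new Bin 5
  Item 0.12 -> Bin 1 (now 0.88)
  Item 0.72 -> new Bin 6
Total bins used = 6

6


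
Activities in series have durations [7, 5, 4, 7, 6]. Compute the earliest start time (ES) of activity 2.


Activity 2 starts after activities 1 through 1 complete.
Predecessor durations: [7]
ES = 7 = 7

7


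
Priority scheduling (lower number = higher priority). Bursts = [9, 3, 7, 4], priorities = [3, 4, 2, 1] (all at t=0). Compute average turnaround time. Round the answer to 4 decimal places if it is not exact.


Sort by priority (ascending = highest first):
Order: [(1, 4), (2, 7), (3, 9), (4, 3)]
Completion times:
  Priority 1, burst=4, C=4
  Priority 2, burst=7, C=11
  Priority 3, burst=9, C=20
  Priority 4, burst=3, C=23
Average turnaround = 58/4 = 14.5

14.5


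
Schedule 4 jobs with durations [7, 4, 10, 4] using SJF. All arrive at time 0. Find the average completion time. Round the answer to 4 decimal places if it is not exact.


SJF order (ascending): [4, 4, 7, 10]
Completion times:
  Job 1: burst=4, C=4
  Job 2: burst=4, C=8
  Job 3: burst=7, C=15
  Job 4: burst=10, C=25
Average completion = 52/4 = 13.0

13.0


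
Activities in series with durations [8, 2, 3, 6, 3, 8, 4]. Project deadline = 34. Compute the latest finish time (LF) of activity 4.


LF(activity 4) = deadline - sum of successor durations
Successors: activities 5 through 7 with durations [3, 8, 4]
Sum of successor durations = 15
LF = 34 - 15 = 19

19


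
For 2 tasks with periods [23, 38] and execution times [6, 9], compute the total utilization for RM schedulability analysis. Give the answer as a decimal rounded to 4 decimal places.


Compute individual utilizations (exact fractions):
  Task 1: C/T = 6/23 (approx. 0.2609)
  Task 2: C/T = 9/38 (approx. 0.2368)
Total utilization U = 6/23 + 9/38 = 435/874
Rounded to 4 decimal places: U = 0.4977
RM (Liu & Layland) bound for 2 tasks = 0.828427; compare with U = 435/874 (approx. 0.497712)
U <= bound, so schedulable by RM sufficient condition.

0.4977


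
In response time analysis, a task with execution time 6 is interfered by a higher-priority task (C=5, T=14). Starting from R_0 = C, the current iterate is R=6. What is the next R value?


R_next = C + ceil(R_prev / T_hp) * C_hp
ceil(6 / 14) = ceil(0.4286) = 1
Interference = 1 * 5 = 5
R_next = 6 + 5 = 11

11


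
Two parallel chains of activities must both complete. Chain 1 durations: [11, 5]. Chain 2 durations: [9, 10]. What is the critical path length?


Path A total = 11 + 5 = 16
Path B total = 9 + 10 = 19
Critical path = longest path = max(16, 19) = 19

19


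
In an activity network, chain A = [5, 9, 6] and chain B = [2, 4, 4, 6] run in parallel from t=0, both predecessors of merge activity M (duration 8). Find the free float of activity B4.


ES(B4) = sum of predecessors on chain B = 10
EF(B4) = ES + duration = 10 + 6 = 16
Successor of B4 is M. ES(M) = max(sum(A), sum(B)) = max(20, 16) = 20
Free float = ES(successor) - EF(current) = 20 - 16 = 4

4


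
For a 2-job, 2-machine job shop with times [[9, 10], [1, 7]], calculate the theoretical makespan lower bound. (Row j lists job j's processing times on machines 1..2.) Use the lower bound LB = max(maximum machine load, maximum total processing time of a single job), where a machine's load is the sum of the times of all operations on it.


Machine loads:
  Machine 1: 9 + 1 = 10
  Machine 2: 10 + 7 = 17
Max machine load = 17
Job totals:
  Job 1: 19
  Job 2: 8
Max job total = 19
Lower bound = max(17, 19) = 19

19


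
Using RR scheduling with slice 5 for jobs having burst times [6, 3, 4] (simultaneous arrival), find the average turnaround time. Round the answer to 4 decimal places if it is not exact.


Time quantum = 5
Execution trace:
  J1 runs 5 units, time = 5
  J2 runs 3 units, time = 8
  J3 runs 4 units, time = 12
  J1 runs 1 units, time = 13
Finish times: [13, 8, 12]
Average turnaround = 33/3 = 11.0

11.0


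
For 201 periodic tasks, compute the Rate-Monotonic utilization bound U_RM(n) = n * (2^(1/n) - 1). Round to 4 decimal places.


Compute 2^(1/201) = 1.0034544463
Subtract 1: 1.0034544463 - 1 = 0.0034544463
Multiply by n: 201 * 0.0034544463 = 0.6943437063
Round to 4 dp: 0.6943

0.6943


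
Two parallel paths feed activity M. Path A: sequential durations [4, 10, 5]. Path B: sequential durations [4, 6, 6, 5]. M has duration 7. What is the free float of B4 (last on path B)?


ES(B4) = sum of predecessors on chain B = 16
EF(B4) = ES + duration = 16 + 5 = 21
Successor of B4 is M. ES(M) = max(sum(A), sum(B)) = max(19, 21) = 21
Free float = ES(successor) - EF(current) = 21 - 21 = 0

0


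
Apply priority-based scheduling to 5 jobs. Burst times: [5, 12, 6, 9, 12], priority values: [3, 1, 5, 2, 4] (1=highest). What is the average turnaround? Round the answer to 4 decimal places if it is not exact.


Sort by priority (ascending = highest first):
Order: [(1, 12), (2, 9), (3, 5), (4, 12), (5, 6)]
Completion times:
  Priority 1, burst=12, C=12
  Priority 2, burst=9, C=21
  Priority 3, burst=5, C=26
  Priority 4, burst=12, C=38
  Priority 5, burst=6, C=44
Average turnaround = 141/5 = 28.2

28.2


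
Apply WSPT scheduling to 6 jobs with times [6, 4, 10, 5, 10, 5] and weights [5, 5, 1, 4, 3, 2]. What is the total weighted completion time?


Compute p/w ratios and sort ascending (WSPT): [(4, 5), (6, 5), (5, 4), (5, 2), (10, 3), (10, 1)]
Compute weighted completion times:
  Job (p=4,w=5): C=4, w*C=5*4=20
  Job (p=6,w=5): C=10, w*C=5*10=50
  Job (p=5,w=4): C=15, w*C=4*15=60
  Job (p=5,w=2): C=20, w*C=2*20=40
  Job (p=10,w=3): C=30, w*C=3*30=90
  Job (p=10,w=1): C=40, w*C=1*40=40
Total weighted completion time = 300

300


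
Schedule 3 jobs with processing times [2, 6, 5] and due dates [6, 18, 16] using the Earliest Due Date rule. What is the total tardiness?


Sort by due date (EDD order): [(2, 6), (5, 16), (6, 18)]
Compute completion times and tardiness:
  Job 1: p=2, d=6, C=2, tardiness=max(0,2-6)=0
  Job 2: p=5, d=16, C=7, tardiness=max(0,7-16)=0
  Job 3: p=6, d=18, C=13, tardiness=max(0,13-18)=0
Total tardiness = 0

0


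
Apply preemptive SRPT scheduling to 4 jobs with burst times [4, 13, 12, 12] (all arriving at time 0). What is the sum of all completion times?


Since all jobs arrive at t=0, SRPT equals SPT ordering.
SPT order: [4, 12, 12, 13]
Completion times:
  Job 1: p=4, C=4
  Job 2: p=12, C=16
  Job 3: p=12, C=28
  Job 4: p=13, C=41
Total completion time = 4 + 16 + 28 + 41 = 89

89


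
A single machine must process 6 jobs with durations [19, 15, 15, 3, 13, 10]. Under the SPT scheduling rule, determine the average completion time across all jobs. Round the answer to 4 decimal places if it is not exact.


Sort jobs by processing time (SPT order): [3, 10, 13, 15, 15, 19]
Compute completion times sequentially:
  Job 1: processing = 3, completes at 3
  Job 2: processing = 10, completes at 13
  Job 3: processing = 13, completes at 26
  Job 4: processing = 15, completes at 41
  Job 5: processing = 15, completes at 56
  Job 6: processing = 19, completes at 75
Sum of completion times = 214
Average completion time = 214/6 = 35.6667

35.6667


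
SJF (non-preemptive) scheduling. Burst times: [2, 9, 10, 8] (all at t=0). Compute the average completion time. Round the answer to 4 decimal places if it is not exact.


SJF order (ascending): [2, 8, 9, 10]
Completion times:
  Job 1: burst=2, C=2
  Job 2: burst=8, C=10
  Job 3: burst=9, C=19
  Job 4: burst=10, C=29
Average completion = 60/4 = 15.0

15.0


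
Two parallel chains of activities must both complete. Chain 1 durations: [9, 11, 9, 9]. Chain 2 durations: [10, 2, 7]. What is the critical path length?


Path A total = 9 + 11 + 9 + 9 = 38
Path B total = 10 + 2 + 7 = 19
Critical path = longest path = max(38, 19) = 38

38


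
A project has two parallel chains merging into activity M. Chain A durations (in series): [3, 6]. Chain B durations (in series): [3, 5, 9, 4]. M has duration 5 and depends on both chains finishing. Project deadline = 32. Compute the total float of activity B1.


Forward pass: ES(B1) = sum of predecessors on chain B = 0
EF = ES + duration = 0 + 3 = 3
Backward pass: LF(M) = deadline = 32; LS(M) = 32 - 5 = 27
LF(B1) = LS(M) - sum(successors on chain B) = 27 - 18 = 9
LS = LF - duration = 9 - 3 = 6
Total float = LS - ES = 6 - 0 = 6

6


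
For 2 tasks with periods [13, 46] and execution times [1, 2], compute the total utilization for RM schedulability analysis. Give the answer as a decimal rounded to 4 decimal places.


Compute individual utilizations (exact fractions):
  Task 1: C/T = 1/13 (approx. 0.0769)
  Task 2: C/T = 2/46 = 1/23 (approx. 0.0435)
Total utilization U = 1/13 + 1/23 = 36/299
Rounded to 4 decimal places: U = 0.1204
RM (Liu & Layland) bound for 2 tasks = 0.828427; compare with U = 36/299 (approx. 0.120401)
U <= bound, so schedulable by RM sufficient condition.

0.1204


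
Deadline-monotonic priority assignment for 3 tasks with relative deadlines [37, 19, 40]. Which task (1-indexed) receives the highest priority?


Sort tasks by relative deadline (ascending):
  Task 2: deadline = 19
  Task 1: deadline = 37
  Task 3: deadline = 40
Priority order (highest first): [2, 1, 3]
Highest priority task = 2

2


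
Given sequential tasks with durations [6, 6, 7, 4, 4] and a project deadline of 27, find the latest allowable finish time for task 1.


LF(activity 1) = deadline - sum of successor durations
Successors: activities 2 through 5 with durations [6, 7, 4, 4]
Sum of successor durations = 21
LF = 27 - 21 = 6

6


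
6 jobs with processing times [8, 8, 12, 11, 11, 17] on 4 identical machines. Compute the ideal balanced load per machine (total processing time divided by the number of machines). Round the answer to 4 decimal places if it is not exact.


Total processing time = 8 + 8 + 12 + 11 + 11 + 17 = 67
Number of machines = 4
Ideal balanced load = 67 / 4 = 16.75

16.75


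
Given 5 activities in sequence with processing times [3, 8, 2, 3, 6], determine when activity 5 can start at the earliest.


Activity 5 starts after activities 1 through 4 complete.
Predecessor durations: [3, 8, 2, 3]
ES = 3 + 8 + 2 + 3 = 16

16


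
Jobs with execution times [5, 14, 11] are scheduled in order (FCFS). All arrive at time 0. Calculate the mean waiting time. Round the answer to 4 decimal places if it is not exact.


FCFS order (as given): [5, 14, 11]
Waiting times:
  Job 1: wait = 0
  Job 2: wait = 5
  Job 3: wait = 19
Sum of waiting times = 24
Average waiting time = 24/3 = 8.0

8.0


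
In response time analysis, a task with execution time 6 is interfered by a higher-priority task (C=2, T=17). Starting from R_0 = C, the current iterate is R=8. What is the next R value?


R_next = C + ceil(R_prev / T_hp) * C_hp
ceil(8 / 17) = ceil(0.4706) = 1
Interference = 1 * 2 = 2
R_next = 6 + 2 = 8
R_next = R_prev, so the iteration has converged (response time = 8).

8


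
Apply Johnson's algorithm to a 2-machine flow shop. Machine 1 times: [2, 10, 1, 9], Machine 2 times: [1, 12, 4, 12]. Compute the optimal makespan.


Apply Johnson's rule:
  Group 1 (a <= b): [(3, 1, 4), (4, 9, 12), (2, 10, 12)]
  Group 2 (a > b): [(1, 2, 1)]
Optimal job order: [3, 4, 2, 1]
Schedule:
  Job 3: M1 done at 1, M2 done at 5
  Job 4: M1 done at 10, M2 done at 22
  Job 2: M1 done at 20, M2 done at 34
  Job 1: M1 done at 22, M2 done at 35
Makespan = 35

35


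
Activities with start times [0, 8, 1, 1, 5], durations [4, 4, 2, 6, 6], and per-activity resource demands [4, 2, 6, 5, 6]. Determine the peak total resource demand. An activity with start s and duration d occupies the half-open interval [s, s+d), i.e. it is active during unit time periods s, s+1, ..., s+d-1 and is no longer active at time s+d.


Each activity i is active on [start_i, start_i + duration_i).
Compute total resource usage per time slot:
  t=0: active resources = [4], total = 4
  t=1: active resources = [4, 6, 5], total = 15
  t=2: active resources = [4, 6, 5], total = 15
  t=3: active resources = [4, 5], total = 9
  t=4: active resources = [5], total = 5
  t=5: active resources = [5, 6], total = 11
  t=6: active resources = [5, 6], total = 11
  t=7: active resources = [6], total = 6
  t=8: active resources = [2, 6], total = 8
  t=9: active resources = [2, 6], total = 8
  t=10: active resources = [2, 6], total = 8
  t=11: active resources = [2], total = 2
Peak resource demand = 15

15


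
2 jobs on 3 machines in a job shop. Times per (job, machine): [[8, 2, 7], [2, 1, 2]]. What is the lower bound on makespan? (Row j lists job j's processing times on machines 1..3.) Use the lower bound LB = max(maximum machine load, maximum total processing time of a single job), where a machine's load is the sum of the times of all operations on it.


Machine loads:
  Machine 1: 8 + 2 = 10
  Machine 2: 2 + 1 = 3
  Machine 3: 7 + 2 = 9
Max machine load = 10
Job totals:
  Job 1: 17
  Job 2: 5
Max job total = 17
Lower bound = max(10, 17) = 17

17


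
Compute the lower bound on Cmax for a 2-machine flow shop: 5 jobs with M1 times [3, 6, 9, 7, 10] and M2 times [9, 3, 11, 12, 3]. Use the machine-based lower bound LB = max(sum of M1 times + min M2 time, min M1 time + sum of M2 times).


LB1 = sum(M1 times) + min(M2 times) = 35 + 3 = 38
LB2 = min(M1 times) + sum(M2 times) = 3 + 38 = 41
Lower bound = max(LB1, LB2) = max(38, 41) = 41

41


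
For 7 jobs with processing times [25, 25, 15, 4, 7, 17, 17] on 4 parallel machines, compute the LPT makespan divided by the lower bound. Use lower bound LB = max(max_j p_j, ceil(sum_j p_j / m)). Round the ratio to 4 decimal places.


LPT order: [25, 25, 17, 17, 15, 7, 4]
Machine loads after assignment: [25, 25, 32, 28]
LPT makespan = 32
Lower bound = max(max_job, ceil(total/4)) = max(25, 28) = 28
Ratio = 32 / 28 = 1.1429

1.1429


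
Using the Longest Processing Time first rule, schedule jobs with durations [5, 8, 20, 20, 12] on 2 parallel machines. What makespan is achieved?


Sort jobs in decreasing order (LPT): [20, 20, 12, 8, 5]
Assign each job to the least loaded machine:
  Machine 1: jobs [20, 12], load = 32
  Machine 2: jobs [20, 8, 5], load = 33
Makespan = max load = 33

33


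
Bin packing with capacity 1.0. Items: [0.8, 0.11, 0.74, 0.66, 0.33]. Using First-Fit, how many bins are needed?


Place items sequentially using First-Fit:
  Item 0.8 -> new Bin 1
  Item 0.11 -> Bin 1 (now 0.91)
  Item 0.74 -> new Bin 2
  Item 0.66 -> new Bin 3
  Item 0.33 -> Bin 3 (now 0.99)
Total bins used = 3

3


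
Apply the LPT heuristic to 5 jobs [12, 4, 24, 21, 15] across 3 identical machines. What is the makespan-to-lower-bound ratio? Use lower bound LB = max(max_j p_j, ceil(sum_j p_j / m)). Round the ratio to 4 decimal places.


LPT order: [24, 21, 15, 12, 4]
Machine loads after assignment: [24, 25, 27]
LPT makespan = 27
Lower bound = max(max_job, ceil(total/3)) = max(24, 26) = 26
Ratio = 27 / 26 = 1.0385

1.0385


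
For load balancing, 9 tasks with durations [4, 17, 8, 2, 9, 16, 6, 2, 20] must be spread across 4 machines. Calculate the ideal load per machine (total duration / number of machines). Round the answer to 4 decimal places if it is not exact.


Total processing time = 4 + 17 + 8 + 2 + 9 + 16 + 6 + 2 + 20 = 84
Number of machines = 4
Ideal balanced load = 84 / 4 = 21.0

21.0


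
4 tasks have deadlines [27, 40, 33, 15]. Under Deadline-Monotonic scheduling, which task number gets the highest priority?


Sort tasks by relative deadline (ascending):
  Task 4: deadline = 15
  Task 1: deadline = 27
  Task 3: deadline = 33
  Task 2: deadline = 40
Priority order (highest first): [4, 1, 3, 2]
Highest priority task = 4

4


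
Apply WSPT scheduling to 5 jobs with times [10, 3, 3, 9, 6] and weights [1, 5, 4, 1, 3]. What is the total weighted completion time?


Compute p/w ratios and sort ascending (WSPT): [(3, 5), (3, 4), (6, 3), (9, 1), (10, 1)]
Compute weighted completion times:
  Job (p=3,w=5): C=3, w*C=5*3=15
  Job (p=3,w=4): C=6, w*C=4*6=24
  Job (p=6,w=3): C=12, w*C=3*12=36
  Job (p=9,w=1): C=21, w*C=1*21=21
  Job (p=10,w=1): C=31, w*C=1*31=31
Total weighted completion time = 127

127


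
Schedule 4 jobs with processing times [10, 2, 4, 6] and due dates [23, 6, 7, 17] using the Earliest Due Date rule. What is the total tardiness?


Sort by due date (EDD order): [(2, 6), (4, 7), (6, 17), (10, 23)]
Compute completion times and tardiness:
  Job 1: p=2, d=6, C=2, tardiness=max(0,2-6)=0
  Job 2: p=4, d=7, C=6, tardiness=max(0,6-7)=0
  Job 3: p=6, d=17, C=12, tardiness=max(0,12-17)=0
  Job 4: p=10, d=23, C=22, tardiness=max(0,22-23)=0
Total tardiness = 0

0


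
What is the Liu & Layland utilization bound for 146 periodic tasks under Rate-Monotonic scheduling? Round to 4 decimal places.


Compute 2^(1/146) = 1.0047588711
Subtract 1: 1.0047588711 - 1 = 0.0047588711
Multiply by n: 146 * 0.0047588711 = 0.6947951806
Round to 4 dp: 0.6948

0.6948


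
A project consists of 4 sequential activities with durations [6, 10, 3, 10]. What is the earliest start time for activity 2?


Activity 2 starts after activities 1 through 1 complete.
Predecessor durations: [6]
ES = 6 = 6

6


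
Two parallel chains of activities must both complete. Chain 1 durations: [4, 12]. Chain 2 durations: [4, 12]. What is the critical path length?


Path A total = 4 + 12 = 16
Path B total = 4 + 12 = 16
Critical path = longest path = max(16, 16) = 16

16


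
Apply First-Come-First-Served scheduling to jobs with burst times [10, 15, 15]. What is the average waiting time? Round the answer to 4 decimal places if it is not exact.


FCFS order (as given): [10, 15, 15]
Waiting times:
  Job 1: wait = 0
  Job 2: wait = 10
  Job 3: wait = 25
Sum of waiting times = 35
Average waiting time = 35/3 = 11.6667

11.6667


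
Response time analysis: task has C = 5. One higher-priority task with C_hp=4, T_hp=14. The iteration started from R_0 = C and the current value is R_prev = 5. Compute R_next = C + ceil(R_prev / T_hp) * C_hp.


R_next = C + ceil(R_prev / T_hp) * C_hp
ceil(5 / 14) = ceil(0.3571) = 1
Interference = 1 * 4 = 4
R_next = 5 + 4 = 9

9


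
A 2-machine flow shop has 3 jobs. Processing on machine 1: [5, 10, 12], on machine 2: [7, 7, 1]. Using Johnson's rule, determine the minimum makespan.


Apply Johnson's rule:
  Group 1 (a <= b): [(1, 5, 7)]
  Group 2 (a > b): [(2, 10, 7), (3, 12, 1)]
Optimal job order: [1, 2, 3]
Schedule:
  Job 1: M1 done at 5, M2 done at 12
  Job 2: M1 done at 15, M2 done at 22
  Job 3: M1 done at 27, M2 done at 28
Makespan = 28

28


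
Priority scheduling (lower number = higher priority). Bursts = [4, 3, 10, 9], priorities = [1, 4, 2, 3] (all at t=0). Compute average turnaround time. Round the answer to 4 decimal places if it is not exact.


Sort by priority (ascending = highest first):
Order: [(1, 4), (2, 10), (3, 9), (4, 3)]
Completion times:
  Priority 1, burst=4, C=4
  Priority 2, burst=10, C=14
  Priority 3, burst=9, C=23
  Priority 4, burst=3, C=26
Average turnaround = 67/4 = 16.75

16.75


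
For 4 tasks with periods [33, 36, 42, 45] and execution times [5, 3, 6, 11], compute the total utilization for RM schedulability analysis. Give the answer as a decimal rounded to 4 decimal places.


Compute individual utilizations (exact fractions):
  Task 1: C/T = 5/33 (approx. 0.1515)
  Task 2: C/T = 3/36 = 1/12 (approx. 0.0833)
  Task 3: C/T = 6/42 = 1/7 (approx. 0.1429)
  Task 4: C/T = 11/45 (approx. 0.2444)
Total utilization U = 5/33 + 1/12 + 1/7 + 11/45 = 8623/13860
Rounded to 4 decimal places: U = 0.6222
RM (Liu & Layland) bound for 4 tasks = 0.756828; compare with U = 8623/13860 (approx. 0.622150)
U <= bound, so schedulable by RM sufficient condition.

0.6222


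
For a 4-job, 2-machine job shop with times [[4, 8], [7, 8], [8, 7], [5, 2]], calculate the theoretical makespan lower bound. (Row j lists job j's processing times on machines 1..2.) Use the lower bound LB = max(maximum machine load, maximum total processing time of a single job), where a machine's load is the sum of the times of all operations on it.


Machine loads:
  Machine 1: 4 + 7 + 8 + 5 = 24
  Machine 2: 8 + 8 + 7 + 2 = 25
Max machine load = 25
Job totals:
  Job 1: 12
  Job 2: 15
  Job 3: 15
  Job 4: 7
Max job total = 15
Lower bound = max(25, 15) = 25

25


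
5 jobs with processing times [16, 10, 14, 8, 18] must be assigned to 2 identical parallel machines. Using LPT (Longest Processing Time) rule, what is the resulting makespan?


Sort jobs in decreasing order (LPT): [18, 16, 14, 10, 8]
Assign each job to the least loaded machine:
  Machine 1: jobs [18, 10, 8], load = 36
  Machine 2: jobs [16, 14], load = 30
Makespan = max load = 36

36


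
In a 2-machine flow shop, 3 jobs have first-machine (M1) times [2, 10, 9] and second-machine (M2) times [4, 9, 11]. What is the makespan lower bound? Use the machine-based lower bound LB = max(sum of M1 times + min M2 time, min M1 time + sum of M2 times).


LB1 = sum(M1 times) + min(M2 times) = 21 + 4 = 25
LB2 = min(M1 times) + sum(M2 times) = 2 + 24 = 26
Lower bound = max(LB1, LB2) = max(25, 26) = 26

26


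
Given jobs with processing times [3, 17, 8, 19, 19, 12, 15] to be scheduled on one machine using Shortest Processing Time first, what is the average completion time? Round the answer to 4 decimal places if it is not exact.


Sort jobs by processing time (SPT order): [3, 8, 12, 15, 17, 19, 19]
Compute completion times sequentially:
  Job 1: processing = 3, completes at 3
  Job 2: processing = 8, completes at 11
  Job 3: processing = 12, completes at 23
  Job 4: processing = 15, completes at 38
  Job 5: processing = 17, completes at 55
  Job 6: processing = 19, completes at 74
  Job 7: processing = 19, completes at 93
Sum of completion times = 297
Average completion time = 297/7 = 42.4286

42.4286


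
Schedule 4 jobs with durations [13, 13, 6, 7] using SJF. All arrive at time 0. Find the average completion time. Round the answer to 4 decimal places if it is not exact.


SJF order (ascending): [6, 7, 13, 13]
Completion times:
  Job 1: burst=6, C=6
  Job 2: burst=7, C=13
  Job 3: burst=13, C=26
  Job 4: burst=13, C=39
Average completion = 84/4 = 21.0

21.0


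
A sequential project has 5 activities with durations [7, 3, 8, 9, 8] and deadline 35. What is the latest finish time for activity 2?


LF(activity 2) = deadline - sum of successor durations
Successors: activities 3 through 5 with durations [8, 9, 8]
Sum of successor durations = 25
LF = 35 - 25 = 10

10


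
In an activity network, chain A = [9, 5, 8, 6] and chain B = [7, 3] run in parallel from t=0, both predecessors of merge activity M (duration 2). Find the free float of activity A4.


ES(A4) = sum of predecessors on chain A = 22
EF(A4) = ES + duration = 22 + 6 = 28
Successor of A4 is M. ES(M) = max(sum(A), sum(B)) = max(28, 10) = 28
Free float = ES(successor) - EF(current) = 28 - 28 = 0

0


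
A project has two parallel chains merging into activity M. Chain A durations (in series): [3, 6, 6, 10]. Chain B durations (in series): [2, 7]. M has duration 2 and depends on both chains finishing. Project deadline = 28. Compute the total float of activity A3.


Forward pass: ES(A3) = sum of predecessors on chain A = 9
EF = ES + duration = 9 + 6 = 15
Backward pass: LF(M) = deadline = 28; LS(M) = 28 - 2 = 26
LF(A3) = LS(M) - sum(successors on chain A) = 26 - 10 = 16
LS = LF - duration = 16 - 6 = 10
Total float = LS - ES = 10 - 9 = 1

1


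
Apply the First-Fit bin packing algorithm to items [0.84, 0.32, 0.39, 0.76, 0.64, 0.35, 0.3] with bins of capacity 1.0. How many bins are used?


Place items sequentially using First-Fit:
  Item 0.84 -> new Bin 1
  Item 0.32 -> new Bin 2
  Item 0.39 -> Bin 2 (now 0.71)
  Item 0.76 -> new Bin 3
  Item 0.64 -> new Bin 4
  Item 0.35 -> Bin 4 (now 0.99)
  Item 0.3 -> new Bin 5
Total bins used = 5

5


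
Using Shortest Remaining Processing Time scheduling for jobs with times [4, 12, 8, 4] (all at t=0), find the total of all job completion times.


Since all jobs arrive at t=0, SRPT equals SPT ordering.
SPT order: [4, 4, 8, 12]
Completion times:
  Job 1: p=4, C=4
  Job 2: p=4, C=8
  Job 3: p=8, C=16
  Job 4: p=12, C=28
Total completion time = 4 + 8 + 16 + 28 = 56

56


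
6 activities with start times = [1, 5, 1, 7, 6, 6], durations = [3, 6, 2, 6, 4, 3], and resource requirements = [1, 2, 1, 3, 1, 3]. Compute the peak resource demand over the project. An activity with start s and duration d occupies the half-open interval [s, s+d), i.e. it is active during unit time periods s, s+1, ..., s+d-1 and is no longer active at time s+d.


Each activity i is active on [start_i, start_i + duration_i).
Compute total resource usage per time slot:
  t=0: active resources = [], total = 0
  t=1: active resources = [1, 1], total = 2
  t=2: active resources = [1, 1], total = 2
  t=3: active resources = [1], total = 1
  t=4: active resources = [], total = 0
  t=5: active resources = [2], total = 2
  t=6: active resources = [2, 1, 3], total = 6
  t=7: active resources = [2, 3, 1, 3], total = 9
  t=8: active resources = [2, 3, 1, 3], total = 9
  t=9: active resources = [2, 3, 1], total = 6
  t=10: active resources = [2, 3], total = 5
  t=11: active resources = [3], total = 3
  t=12: active resources = [3], total = 3
Peak resource demand = 9

9


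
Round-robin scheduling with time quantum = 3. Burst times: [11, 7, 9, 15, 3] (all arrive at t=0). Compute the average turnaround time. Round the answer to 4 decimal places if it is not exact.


Time quantum = 3
Execution trace:
  J1 runs 3 units, time = 3
  J2 runs 3 units, time = 6
  J3 runs 3 units, time = 9
  J4 runs 3 units, time = 12
  J5 runs 3 units, time = 15
  J1 runs 3 units, time = 18
  J2 runs 3 units, time = 21
  J3 runs 3 units, time = 24
  J4 runs 3 units, time = 27
  J1 runs 3 units, time = 30
  J2 runs 1 units, time = 31
  J3 runs 3 units, time = 34
  J4 runs 3 units, time = 37
  J1 runs 2 units, time = 39
  J4 runs 3 units, time = 42
  J4 runs 3 units, time = 45
Finish times: [39, 31, 34, 45, 15]
Average turnaround = 164/5 = 32.8

32.8


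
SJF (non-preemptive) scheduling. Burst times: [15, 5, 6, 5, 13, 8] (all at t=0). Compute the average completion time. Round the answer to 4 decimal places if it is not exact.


SJF order (ascending): [5, 5, 6, 8, 13, 15]
Completion times:
  Job 1: burst=5, C=5
  Job 2: burst=5, C=10
  Job 3: burst=6, C=16
  Job 4: burst=8, C=24
  Job 5: burst=13, C=37
  Job 6: burst=15, C=52
Average completion = 144/6 = 24.0

24.0


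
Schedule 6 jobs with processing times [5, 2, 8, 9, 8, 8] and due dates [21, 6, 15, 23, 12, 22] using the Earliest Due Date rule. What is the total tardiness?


Sort by due date (EDD order): [(2, 6), (8, 12), (8, 15), (5, 21), (8, 22), (9, 23)]
Compute completion times and tardiness:
  Job 1: p=2, d=6, C=2, tardiness=max(0,2-6)=0
  Job 2: p=8, d=12, C=10, tardiness=max(0,10-12)=0
  Job 3: p=8, d=15, C=18, tardiness=max(0,18-15)=3
  Job 4: p=5, d=21, C=23, tardiness=max(0,23-21)=2
  Job 5: p=8, d=22, C=31, tardiness=max(0,31-22)=9
  Job 6: p=9, d=23, C=40, tardiness=max(0,40-23)=17
Total tardiness = 31

31


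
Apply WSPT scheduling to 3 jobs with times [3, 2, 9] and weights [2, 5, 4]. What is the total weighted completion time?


Compute p/w ratios and sort ascending (WSPT): [(2, 5), (3, 2), (9, 4)]
Compute weighted completion times:
  Job (p=2,w=5): C=2, w*C=5*2=10
  Job (p=3,w=2): C=5, w*C=2*5=10
  Job (p=9,w=4): C=14, w*C=4*14=56
Total weighted completion time = 76

76


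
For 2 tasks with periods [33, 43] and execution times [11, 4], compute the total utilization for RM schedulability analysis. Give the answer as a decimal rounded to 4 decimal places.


Compute individual utilizations (exact fractions):
  Task 1: C/T = 11/33 = 1/3 (approx. 0.3333)
  Task 2: C/T = 4/43 (approx. 0.093)
Total utilization U = 1/3 + 4/43 = 55/129
Rounded to 4 decimal places: U = 0.4264
RM (Liu & Layland) bound for 2 tasks = 0.828427; compare with U = 55/129 (approx. 0.426357)
U <= bound, so schedulable by RM sufficient condition.

0.4264


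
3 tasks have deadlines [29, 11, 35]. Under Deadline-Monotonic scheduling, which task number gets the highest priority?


Sort tasks by relative deadline (ascending):
  Task 2: deadline = 11
  Task 1: deadline = 29
  Task 3: deadline = 35
Priority order (highest first): [2, 1, 3]
Highest priority task = 2

2


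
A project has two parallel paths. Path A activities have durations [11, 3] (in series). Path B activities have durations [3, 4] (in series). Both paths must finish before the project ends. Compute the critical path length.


Path A total = 11 + 3 = 14
Path B total = 3 + 4 = 7
Critical path = longest path = max(14, 7) = 14

14


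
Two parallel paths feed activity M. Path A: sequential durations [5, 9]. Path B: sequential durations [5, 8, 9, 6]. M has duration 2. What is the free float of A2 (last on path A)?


ES(A2) = sum of predecessors on chain A = 5
EF(A2) = ES + duration = 5 + 9 = 14
Successor of A2 is M. ES(M) = max(sum(A), sum(B)) = max(14, 28) = 28
Free float = ES(successor) - EF(current) = 28 - 14 = 14

14


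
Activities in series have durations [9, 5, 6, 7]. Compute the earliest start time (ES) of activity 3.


Activity 3 starts after activities 1 through 2 complete.
Predecessor durations: [9, 5]
ES = 9 + 5 = 14

14


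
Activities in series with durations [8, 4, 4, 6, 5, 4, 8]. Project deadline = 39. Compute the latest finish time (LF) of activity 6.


LF(activity 6) = deadline - sum of successor durations
Successors: activities 7 through 7 with durations [8]
Sum of successor durations = 8
LF = 39 - 8 = 31

31


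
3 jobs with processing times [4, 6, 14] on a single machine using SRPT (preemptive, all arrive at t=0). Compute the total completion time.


Since all jobs arrive at t=0, SRPT equals SPT ordering.
SPT order: [4, 6, 14]
Completion times:
  Job 1: p=4, C=4
  Job 2: p=6, C=10
  Job 3: p=14, C=24
Total completion time = 4 + 10 + 24 = 38

38


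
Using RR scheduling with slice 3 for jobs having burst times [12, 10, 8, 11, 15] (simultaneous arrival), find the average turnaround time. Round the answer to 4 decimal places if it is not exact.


Time quantum = 3
Execution trace:
  J1 runs 3 units, time = 3
  J2 runs 3 units, time = 6
  J3 runs 3 units, time = 9
  J4 runs 3 units, time = 12
  J5 runs 3 units, time = 15
  J1 runs 3 units, time = 18
  J2 runs 3 units, time = 21
  J3 runs 3 units, time = 24
  J4 runs 3 units, time = 27
  J5 runs 3 units, time = 30
  J1 runs 3 units, time = 33
  J2 runs 3 units, time = 36
  J3 runs 2 units, time = 38
  J4 runs 3 units, time = 41
  J5 runs 3 units, time = 44
  J1 runs 3 units, time = 47
  J2 runs 1 units, time = 48
  J4 runs 2 units, time = 50
  J5 runs 3 units, time = 53
  J5 runs 3 units, time = 56
Finish times: [47, 48, 38, 50, 56]
Average turnaround = 239/5 = 47.8

47.8


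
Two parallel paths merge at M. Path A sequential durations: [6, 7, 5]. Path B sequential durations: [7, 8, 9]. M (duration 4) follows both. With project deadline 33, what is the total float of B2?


Forward pass: ES(B2) = sum of predecessors on chain B = 7
EF = ES + duration = 7 + 8 = 15
Backward pass: LF(M) = deadline = 33; LS(M) = 33 - 4 = 29
LF(B2) = LS(M) - sum(successors on chain B) = 29 - 9 = 20
LS = LF - duration = 20 - 8 = 12
Total float = LS - ES = 12 - 7 = 5

5


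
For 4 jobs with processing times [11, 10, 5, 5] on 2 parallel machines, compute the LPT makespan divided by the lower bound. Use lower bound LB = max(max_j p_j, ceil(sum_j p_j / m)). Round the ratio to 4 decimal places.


LPT order: [11, 10, 5, 5]
Machine loads after assignment: [16, 15]
LPT makespan = 16
Lower bound = max(max_job, ceil(total/2)) = max(11, 16) = 16
Ratio = 16 / 16 = 1.0

1.0


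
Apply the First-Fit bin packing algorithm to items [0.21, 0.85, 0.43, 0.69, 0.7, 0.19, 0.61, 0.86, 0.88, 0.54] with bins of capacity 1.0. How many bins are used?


Place items sequentially using First-Fit:
  Item 0.21 -> new Bin 1
  Item 0.85 -> new Bin 2
  Item 0.43 -> Bin 1 (now 0.64)
  Item 0.69 -> new Bin 3
  Item 0.7 -> new Bin 4
  Item 0.19 -> Bin 1 (now 0.83)
  Item 0.61 -> new Bin 5
  Item 0.86 -> new Bin 6
  Item 0.88 -> new Bin 7
  Item 0.54 -> new Bin 8
Total bins used = 8

8


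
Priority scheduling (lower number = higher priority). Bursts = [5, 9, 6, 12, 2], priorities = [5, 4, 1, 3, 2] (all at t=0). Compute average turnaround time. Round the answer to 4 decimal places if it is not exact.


Sort by priority (ascending = highest first):
Order: [(1, 6), (2, 2), (3, 12), (4, 9), (5, 5)]
Completion times:
  Priority 1, burst=6, C=6
  Priority 2, burst=2, C=8
  Priority 3, burst=12, C=20
  Priority 4, burst=9, C=29
  Priority 5, burst=5, C=34
Average turnaround = 97/5 = 19.4

19.4


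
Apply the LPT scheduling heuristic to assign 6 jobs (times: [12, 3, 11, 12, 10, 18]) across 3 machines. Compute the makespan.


Sort jobs in decreasing order (LPT): [18, 12, 12, 11, 10, 3]
Assign each job to the least loaded machine:
  Machine 1: jobs [18, 3], load = 21
  Machine 2: jobs [12, 11], load = 23
  Machine 3: jobs [12, 10], load = 22
Makespan = max load = 23

23


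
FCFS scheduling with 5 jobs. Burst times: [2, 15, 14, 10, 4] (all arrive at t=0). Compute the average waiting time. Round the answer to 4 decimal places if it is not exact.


FCFS order (as given): [2, 15, 14, 10, 4]
Waiting times:
  Job 1: wait = 0
  Job 2: wait = 2
  Job 3: wait = 17
  Job 4: wait = 31
  Job 5: wait = 41
Sum of waiting times = 91
Average waiting time = 91/5 = 18.2

18.2


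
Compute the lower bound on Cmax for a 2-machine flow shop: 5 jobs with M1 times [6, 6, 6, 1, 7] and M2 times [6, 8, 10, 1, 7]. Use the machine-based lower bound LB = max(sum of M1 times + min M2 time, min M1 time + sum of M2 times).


LB1 = sum(M1 times) + min(M2 times) = 26 + 1 = 27
LB2 = min(M1 times) + sum(M2 times) = 1 + 32 = 33
Lower bound = max(LB1, LB2) = max(27, 33) = 33

33


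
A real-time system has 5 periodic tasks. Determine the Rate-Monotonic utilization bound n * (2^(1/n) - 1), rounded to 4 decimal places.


Compute 2^(1/5) = 1.1486983550
Subtract 1: 1.1486983550 - 1 = 0.1486983550
Multiply by n: 5 * 0.1486983550 = 0.7434917750
Round to 4 dp: 0.7435

0.7435


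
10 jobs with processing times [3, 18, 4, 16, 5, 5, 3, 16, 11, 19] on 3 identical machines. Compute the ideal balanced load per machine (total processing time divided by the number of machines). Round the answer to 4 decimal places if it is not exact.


Total processing time = 3 + 18 + 4 + 16 + 5 + 5 + 3 + 16 + 11 + 19 = 100
Number of machines = 3
Ideal balanced load = 100 / 3 = 33.3333

33.3333


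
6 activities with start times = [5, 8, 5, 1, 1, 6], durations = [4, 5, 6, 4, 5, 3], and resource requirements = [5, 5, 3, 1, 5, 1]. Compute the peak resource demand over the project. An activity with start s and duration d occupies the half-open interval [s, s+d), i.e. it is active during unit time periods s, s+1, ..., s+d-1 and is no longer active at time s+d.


Each activity i is active on [start_i, start_i + duration_i).
Compute total resource usage per time slot:
  t=0: active resources = [], total = 0
  t=1: active resources = [1, 5], total = 6
  t=2: active resources = [1, 5], total = 6
  t=3: active resources = [1, 5], total = 6
  t=4: active resources = [1, 5], total = 6
  t=5: active resources = [5, 3, 5], total = 13
  t=6: active resources = [5, 3, 1], total = 9
  t=7: active resources = [5, 3, 1], total = 9
  t=8: active resources = [5, 5, 3, 1], total = 14
  t=9: active resources = [5, 3], total = 8
  t=10: active resources = [5, 3], total = 8
  t=11: active resources = [5], total = 5
  t=12: active resources = [5], total = 5
Peak resource demand = 14

14


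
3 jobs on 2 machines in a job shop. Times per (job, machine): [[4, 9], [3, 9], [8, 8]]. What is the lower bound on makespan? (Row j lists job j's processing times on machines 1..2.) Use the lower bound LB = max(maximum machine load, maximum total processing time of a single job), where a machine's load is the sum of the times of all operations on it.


Machine loads:
  Machine 1: 4 + 3 + 8 = 15
  Machine 2: 9 + 9 + 8 = 26
Max machine load = 26
Job totals:
  Job 1: 13
  Job 2: 12
  Job 3: 16
Max job total = 16
Lower bound = max(26, 16) = 26

26


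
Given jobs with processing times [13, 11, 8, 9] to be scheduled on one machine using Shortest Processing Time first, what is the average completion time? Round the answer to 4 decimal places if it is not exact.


Sort jobs by processing time (SPT order): [8, 9, 11, 13]
Compute completion times sequentially:
  Job 1: processing = 8, completes at 8
  Job 2: processing = 9, completes at 17
  Job 3: processing = 11, completes at 28
  Job 4: processing = 13, completes at 41
Sum of completion times = 94
Average completion time = 94/4 = 23.5

23.5
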